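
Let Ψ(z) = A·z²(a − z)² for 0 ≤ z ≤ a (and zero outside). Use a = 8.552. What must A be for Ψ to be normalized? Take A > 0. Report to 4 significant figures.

A ≈ 0.001605

Require ∫ |Ψ|² dz = 1 over the whole domain.
Carrying out the integral gives A² · a^9/630.
Hence A² = 1/[a^9/630].
Plugging in a = 8.552 yields A = 0.0016046.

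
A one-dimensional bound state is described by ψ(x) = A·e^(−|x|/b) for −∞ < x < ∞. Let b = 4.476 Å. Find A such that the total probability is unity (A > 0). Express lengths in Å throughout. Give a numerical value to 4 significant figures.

A ≈ 0.4727 Å^(-1/2)

Require ∫ |ψ|² dx = 1 over the whole domain.
Recall ∫₀^∞ x^m e^(−x/β) dx = m!·β^(m+1), the integral (without the A² prefactor) comes out to b.
Setting this equal to 1 gives A² = 1/(b).
Substituting b = 4.476 gives A² = 0.22341, so A = 0.47267.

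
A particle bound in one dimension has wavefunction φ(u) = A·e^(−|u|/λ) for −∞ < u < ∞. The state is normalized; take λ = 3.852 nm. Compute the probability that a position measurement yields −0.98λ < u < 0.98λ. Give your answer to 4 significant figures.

|φ|² is the probability density, so P = ∫_{−0.98λ}^{0.98λ} |φ|² du.
The normalization integral ∫|φ|²du over the whole domain equals λ·A², and A² cancels in the ratio.
Both integrals are even about u = 0, so only the u ≥ 0 halves are needed (the factors of 2 cancel). In terms of t = u/λ (A² and the length scale cancel between numerator and denominator), P = [∫_{0}^{0.98} e^(-2·t) dt] / [∫_{0}^{∞} e^(-2·t) dt].
An antiderivative of e^(-2·t) is -e^(-2·t)/2; evaluating from 0 to 0.98 gives 1/2 - e^(-49/25)/2, while the full integral is 1/2.
The result is P = 0.85914.

P ≈ 0.8591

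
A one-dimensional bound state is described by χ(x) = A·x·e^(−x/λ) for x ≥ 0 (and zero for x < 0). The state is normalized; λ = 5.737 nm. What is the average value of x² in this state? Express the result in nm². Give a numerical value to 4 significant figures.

⟨x²⟩ = ∫ x^2 |χ|² dx over the full domain.
Using ∫₀^∞ xⁿ e^(−αx) dx = n!/αⁿ⁺¹, since the A² factors cancel between numerator and denominator, ⟨x²⟩ = 3·λ^2.
Putting λ = 5.737 gives 98.740.

⟨x^2⟩ ≈ 98.74 nm^2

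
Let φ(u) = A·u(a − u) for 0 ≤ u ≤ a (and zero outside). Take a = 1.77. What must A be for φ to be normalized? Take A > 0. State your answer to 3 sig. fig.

The normalization condition is ∫|φ|² du = 1 from 0 to a.
Expanding the polynomial and integrating term by term, the integral (without the A² prefactor) comes out to a^5/30.
Hence A² = 1/[a^5/30].
Substituting a = 1.77 gives A² = 1.727, so A = 1.314.

A ≈ 1.31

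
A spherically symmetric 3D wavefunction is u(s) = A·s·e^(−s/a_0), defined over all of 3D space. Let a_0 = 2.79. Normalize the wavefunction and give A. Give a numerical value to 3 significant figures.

The normalization condition is ∫|u|² 4πs² ds = 1 from 0 to ∞.
(Spherical symmetry: dV = 4πs² ds.)
The integral (without the A² prefactor) comes out to 3·π·a_0^5.
Hence A² = 1/[3·π·a_0^5].
Substituting a_0 = 2.79 gives A² = 0.0006276, so A = 0.02505.

A ≈ 0.0251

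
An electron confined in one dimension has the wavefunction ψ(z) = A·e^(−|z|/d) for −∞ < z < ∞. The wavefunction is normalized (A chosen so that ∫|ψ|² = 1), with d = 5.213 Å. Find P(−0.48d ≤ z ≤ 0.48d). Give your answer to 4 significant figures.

P ≈ 0.6171

P = ∫_{−0.48d}^{0.48d} |ψ(z)|² dz.
With A² fixed by ∫|ψ|² = 1, i.e. A² = (d)^(−1), substitute and integrate.
Both integrals are even about z = 0, so only the z ≥ 0 halves are needed (the factors of 2 cancel). In terms of u = z/d (A² and the length scale cancel between numerator and denominator), P = [∫_{0}^{0.48} e^(-2·u) du] / [∫_{0}^{∞} e^(-2·u) du].
An antiderivative of e^(-2·u) is -e^(-2·u)/2; evaluating from 0 to 0.48 gives 1/2 - e^(-24/25)/2, while the full integral is 1/2.
The result is P = 0.61711.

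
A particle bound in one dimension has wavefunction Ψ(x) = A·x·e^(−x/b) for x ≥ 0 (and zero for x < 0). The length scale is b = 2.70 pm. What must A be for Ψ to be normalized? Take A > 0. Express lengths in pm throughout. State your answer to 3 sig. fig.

A ≈ 0.451 pm^(-3/2)

Require ∫ |Ψ|² dx = 1 over the whole domain.
∫|Ψ|² dx = A²·(b^3/4).
So A² = (b^3/4)^(−1).
With b = 2.70: A² = 0.2032 and A = 0.4508.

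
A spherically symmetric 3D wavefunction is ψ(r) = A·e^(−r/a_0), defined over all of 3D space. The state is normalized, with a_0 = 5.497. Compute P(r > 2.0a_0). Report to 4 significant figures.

P ≈ 0.2381

P = ∫ |ψ|² 4πr² dr over r > 2.0a_0.
The full normalization integral is A²·[π·a_0^3] = 1, fixing A².
Substituting u = r/a_0, A², 4π and the length scale all cancel in the ratio: P = ∫_{2.0}^{∞} u^2·e^(-2·u) du / ∫_{0}^{∞} u^2·e^(-2·u) du.
Using ∫ u^2·e^(-2·u) du = -(2·u^2 + 2·u + 1)·e^(-2·u)/4, the numerator is 13·e^(-4)/4 and the denominator is 1/4.
Taking the ratio yields P = 0.23810.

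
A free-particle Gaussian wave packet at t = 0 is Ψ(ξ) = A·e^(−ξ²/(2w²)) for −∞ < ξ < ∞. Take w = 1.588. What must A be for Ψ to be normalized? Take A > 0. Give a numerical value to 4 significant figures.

A ≈ 0.5961

Require ∫ |Ψ|² dξ = 1 over the whole domain.
Carrying out the integral gives A² · √(π)·w.
Plugging in w = 1.588 yields A = 0.59606.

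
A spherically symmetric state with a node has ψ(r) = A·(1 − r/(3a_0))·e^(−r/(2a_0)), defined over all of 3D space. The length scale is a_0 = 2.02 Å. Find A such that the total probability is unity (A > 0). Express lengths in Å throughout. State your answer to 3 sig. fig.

A ≈ 0.120 Å^(-3/2)

Normalization requires ∫|ψ|² 4πr² dr = 1, integrated from 0 to ∞.
In 3D with spherical symmetry the volume element is 4πr² dr.
Recall ∫₀^∞ r^m e^(−r/β) dr = m!·β^(m+1), with ψ = A·(1 − r/(3a_0))·e^(−r/(2a_0)), the integral evaluates to A²·[8·π·a_0^3/3].
So A² = (8·π·a_0^3/3)^(−1).
Plugging in a_0 = 2.02 yields A = 0.1203.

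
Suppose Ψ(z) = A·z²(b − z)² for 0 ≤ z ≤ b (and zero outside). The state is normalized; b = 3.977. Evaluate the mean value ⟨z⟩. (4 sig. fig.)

By definition ⟨z⟩ = ∫ z |Ψ(z)|² dz.
Since the A² factors cancel between numerator and denominator, ⟨z⟩ = b/2.
With b = 3.977, ⟨z⟩ = 1.9885.

⟨z⟩ ≈ 1.989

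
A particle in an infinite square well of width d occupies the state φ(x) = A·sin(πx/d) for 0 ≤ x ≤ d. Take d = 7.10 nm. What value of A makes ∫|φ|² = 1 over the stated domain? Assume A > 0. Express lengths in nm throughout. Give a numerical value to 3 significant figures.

Require ∫ |φ|² dx = 1 over the whole domain.
Using sin²θ = (1 − cos 2θ)/2, carrying out the integral gives A² · d/2.
Hence A² = 1/[d/2].
With d = 7.10: A² = 0.2817 and A = 0.5307.

A ≈ 0.531 nm^(-1/2)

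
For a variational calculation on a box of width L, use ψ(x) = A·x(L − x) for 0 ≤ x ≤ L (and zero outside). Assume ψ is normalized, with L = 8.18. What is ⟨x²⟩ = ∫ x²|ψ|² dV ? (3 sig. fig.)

By definition ⟨x²⟩ = ∫ x^2 |ψ(x)|² dx.
Since the A² factors cancel between numerator and denominator, ⟨x²⟩ = 2·L^2/7.
Putting L = 8.18 gives 19.12.

⟨x^2⟩ ≈ 19.1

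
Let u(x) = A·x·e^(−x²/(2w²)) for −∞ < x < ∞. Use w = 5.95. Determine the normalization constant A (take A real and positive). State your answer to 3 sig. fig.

We need A² ∫|f|² dx = 1, taking the integral from −∞ to ∞.
The integral (without the A² prefactor) comes out to √(π)·w^3/2.
So A² = (√(π)·w^3/2)^(−1).
Substituting w = 5.95 gives A² = 0.005357, so A = 0.07319.

A ≈ 0.0732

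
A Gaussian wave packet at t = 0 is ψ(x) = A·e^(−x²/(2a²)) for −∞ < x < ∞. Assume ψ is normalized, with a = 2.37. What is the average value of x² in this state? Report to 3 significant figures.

⟨x^2⟩ ≈ 2.81

By definition ⟨x²⟩ = ∫ x^2 |ψ(x)|² dx.
Differentiating ∫e^(−αx²) dx = √(π/α) under α to get the higher moments, since the A² factors cancel between numerator and denominator, ⟨x²⟩ = a^2/2.
Putting a = 2.37 gives 2.808.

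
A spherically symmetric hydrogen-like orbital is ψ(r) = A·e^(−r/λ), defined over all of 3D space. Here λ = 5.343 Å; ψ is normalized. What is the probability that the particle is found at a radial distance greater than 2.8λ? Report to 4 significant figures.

P ≈ 0.08239

With dV = 4πr²dr, the probability is ∫|ψ|² dV over r > 2.8λ.
The full normalization integral is A²·[π·λ^3] = 1, fixing A².
In terms of u = r/λ (A², 4π and the length scale all cancel between numerator and denominator), P = [∫_{2.8}^{∞} u^2·e^(-2·u) du] / [∫_{0}^{∞} u^2·e^(-2·u) du].
An antiderivative of u^2·e^(-2·u) is -(2·u^2 + 2·u + 1)·e^(-2·u)/4; evaluating from 2.8 to ∞ gives 557·e^(-28/5)/100, while the full integral is 1/4.
The region integral divided by the full integral gives P = 0.082388.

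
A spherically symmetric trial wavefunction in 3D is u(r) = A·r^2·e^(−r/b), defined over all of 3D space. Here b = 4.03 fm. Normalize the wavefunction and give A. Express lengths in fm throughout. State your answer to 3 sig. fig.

We need A² ∫|f|² 4πr² dr = 1, taking the integral from 0 to ∞.
With ∫₀^∞ r^6 e^(−αr) dr = 6!/α^7, ∫|u|² 4πr² dr = A²·(45·π·b^7/2).
Plugging in b = 4.03 yields A = 0.0009052.

A ≈ 0.000905 fm^(-7/2)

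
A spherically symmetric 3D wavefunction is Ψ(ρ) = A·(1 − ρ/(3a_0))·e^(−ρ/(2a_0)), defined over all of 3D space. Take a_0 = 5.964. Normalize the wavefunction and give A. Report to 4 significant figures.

We need A² ∫|f|² 4πρ² dρ = 1, taking the integral from 0 to ∞.
In 3D with spherical symmetry the volume element is 4πρ² dρ.
Using ∫₀^∞ ρⁿ e^(−αρ) dρ = n!/αⁿ⁺¹, ∫|Ψ|² 4πρ² dρ = A²·(8·π·a_0^3/3).
So A² = (8·π·a_0^3/3)^(−1).
Plugging in a_0 = 5.964 yields A = 0.023721.

A ≈ 0.02372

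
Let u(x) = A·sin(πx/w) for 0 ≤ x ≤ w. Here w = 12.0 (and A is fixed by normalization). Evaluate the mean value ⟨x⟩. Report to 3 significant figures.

⟨x⟩ ≈ 6.00

⟨x⟩ = ∫ x |u|² dx over the full domain.
Using sin²θ = (1 − cos 2θ)/2, the ratio of the moment integral to the normalization integral gives ⟨x⟩ = w/2.
Putting w = 12.0 gives 6.000.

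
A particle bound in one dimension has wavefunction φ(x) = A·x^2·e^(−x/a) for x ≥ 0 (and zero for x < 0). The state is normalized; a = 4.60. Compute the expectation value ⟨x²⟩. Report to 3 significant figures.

⟨x^2⟩ ≈ 159

⟨x²⟩ = ∫ x^2 |φ|² dx over the full domain.
Using ∫₀^∞ xⁿ e^(−αx) dx = n!/αⁿ⁺¹, evaluating both integrals, ⟨x²⟩ = 15·a^2/2.
Putting a = 4.60 gives 158.7.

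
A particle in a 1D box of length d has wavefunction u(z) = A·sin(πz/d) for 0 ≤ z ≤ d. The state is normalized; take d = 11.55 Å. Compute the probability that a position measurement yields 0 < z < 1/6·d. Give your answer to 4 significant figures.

P ≈ 0.02883

|u|² is the probability density, so P = ∫_{0}^{1/6·d} |u|² dz.
Since A² = 1/(d/2), this is the region integral divided by the full normalization integral.
In terms of t = z/d (A² and the length scale cancel between numerator and denominator), P = [∫_{0}^{1/6} sin(π·t)^2 dt] / [∫_{0}^{1} sin(π·t)^2 dt].
With ∫ sin(π·t)^2 dt = t/2 - sin(2·π·t)/(4·π) + C, the region integral is -√(3)/(8·π) + 1/12 and the full one is 1/2.
This works out to P = (-√(3)/4 + π/6)/π.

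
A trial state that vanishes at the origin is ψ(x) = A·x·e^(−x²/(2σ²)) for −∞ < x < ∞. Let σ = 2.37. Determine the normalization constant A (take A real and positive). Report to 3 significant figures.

Require ∫ |ψ|² dx = 1 over the whole domain.
Differentiating ∫e^(−αx²) dx = √(π/α) under α to get the higher moments, carrying out the integral gives A² · √(π)·σ^3/2.
Substituting σ = 2.37 gives A² = 0.08476, so A = 0.2911.

A ≈ 0.291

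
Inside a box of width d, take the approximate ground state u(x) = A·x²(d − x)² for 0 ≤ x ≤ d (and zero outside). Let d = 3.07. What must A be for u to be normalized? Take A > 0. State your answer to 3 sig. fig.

We need A² ∫|f|² dx = 1, taking the integral from 0 to d.
Expanding the polynomial and integrating term by term, carrying out the integral gives A² · d^9/630.
Hence A² = 1/[d^9/630].
With d = 3.07: A² = 0.02601 and A = 0.1613.

A ≈ 0.161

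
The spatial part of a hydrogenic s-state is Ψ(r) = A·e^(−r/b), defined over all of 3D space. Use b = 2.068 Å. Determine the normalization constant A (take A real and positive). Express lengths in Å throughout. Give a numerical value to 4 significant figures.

Normalization requires ∫|Ψ|² 4πr² dr = 1, integrated from 0 to ∞.
The angular integral contributes 4π, leaving ∫₀^∞ r²|Ψ|² dr.
With Ψ = A·e^(−r/b), the integral evaluates to A²·[π·b^3].
Substituting b = 2.068 gives A² = 0.035991, so A = 0.18971.

A ≈ 0.1897 Å^(-3/2)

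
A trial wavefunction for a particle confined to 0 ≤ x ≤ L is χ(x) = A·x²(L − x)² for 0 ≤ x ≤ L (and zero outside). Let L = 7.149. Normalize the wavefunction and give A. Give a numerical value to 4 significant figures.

Normalization requires ∫|χ|² dx = 1, integrated from 0 to L.
Expanding the polynomial and integrating term by term, ∫|χ|² dx = A²·(L^9/630).
Hence A² = 1/[L^9/630].
Substituting L = 7.149 gives A² = 0.000012916, so A = 0.0035939.

A ≈ 0.003594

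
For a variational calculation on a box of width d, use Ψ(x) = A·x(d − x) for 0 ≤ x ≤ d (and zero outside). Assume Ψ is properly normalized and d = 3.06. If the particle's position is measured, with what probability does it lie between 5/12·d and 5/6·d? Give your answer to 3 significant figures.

P ≈ 0.618

|Ψ|² is the probability density, so P = ∫_{5/12·d}^{5/6·d} |Ψ|² dx.
With A² fixed by ∫|Ψ|² = 1, i.e. A² = (d^5/30)^(−1), substitute and integrate.
In terms of u = x/d (A² and the length scale cancel between numerator and denominator), P = [∫_{5/12}^{5/6} u^2·(1 - u)^2 du] / [∫_{0}^{1} u^2·(1 - u)^2 du].
An antiderivative of u^2·(1 - u)^2 is u^3·(6·u^2 - 15·u + 10)/30; evaluating from 5/12 to 5/6 gives ≈ 0.020596, while the full integral is 1/30.
This works out to P = 0.6179.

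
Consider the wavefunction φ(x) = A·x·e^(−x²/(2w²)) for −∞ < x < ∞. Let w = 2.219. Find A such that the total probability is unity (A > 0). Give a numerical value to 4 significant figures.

The normalization condition is ∫|φ|² dx = 1 from −∞ to ∞.
∫|φ|² dx = A²·(√(π)·w^3/2).
With w = 2.219: A² = 0.10327 and A = 0.32136.

A ≈ 0.3214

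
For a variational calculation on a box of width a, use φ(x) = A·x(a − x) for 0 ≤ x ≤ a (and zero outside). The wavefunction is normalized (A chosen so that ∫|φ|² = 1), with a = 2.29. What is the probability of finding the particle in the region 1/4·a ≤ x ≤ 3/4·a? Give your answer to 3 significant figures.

The probability is P = ∫ |φ|² dx over [1/4·a, 3/4·a].
Since A² = 1/(a^5/30), this is the region integral divided by the full normalization integral.
Let u = x/a; then A² and the length scale cancel, so P = ∫_{1/4}^{3/4} u^2·(1 - u)^2 du ÷ ∫_{0}^{1} u^2·(1 - u)^2 du.
With ∫ u^2·(1 - u)^2 du = u^3·(6·u^2 - 15·u + 10)/30 + C, the region integral is 203/7680 and the full one is 1/30.
The result is P = 203/256.

P ≈ 0.793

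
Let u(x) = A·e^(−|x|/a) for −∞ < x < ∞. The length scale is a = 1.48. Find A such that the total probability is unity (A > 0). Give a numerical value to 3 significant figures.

The normalization condition is ∫|u|² dx = 1 from −∞ to ∞.
With ∫₀^∞ x^0 e^(−αx) dx = 0!/α^1, carrying out the integral gives A² · a.
So A² = (a)^(−1).
Substituting a = 1.48 gives A² = 0.6757, so A = 0.8220.

A ≈ 0.822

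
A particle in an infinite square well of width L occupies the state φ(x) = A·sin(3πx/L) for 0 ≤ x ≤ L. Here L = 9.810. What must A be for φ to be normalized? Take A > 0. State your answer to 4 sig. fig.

A ≈ 0.4515

Require ∫ |φ|² dx = 1 over the whole domain.
Using sin²θ = (1 − cos 2θ)/2, carrying out the integral gives A² · L/2.
Hence A² = 1/[L/2].
Plugging in L = 9.810 yields A = 0.45152.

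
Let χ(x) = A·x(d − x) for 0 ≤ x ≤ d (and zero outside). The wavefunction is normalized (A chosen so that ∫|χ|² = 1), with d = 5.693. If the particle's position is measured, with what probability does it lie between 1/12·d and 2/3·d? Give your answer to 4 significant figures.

P ≈ 0.7850

|χ|² is the probability density, so P = ∫_{1/12·d}^{2/3·d} |χ|² dx.
With A² fixed by ∫|χ|² = 1, i.e. A² = (d^5/30)^(−1), substitute and integrate.
In terms of u = x/d (A² and the length scale cancel between numerator and denominator), P = [∫_{1/12}^{2/3} u^2·(1 - u)^2 du] / [∫_{0}^{1} u^2·(1 - u)^2 du].
Using ∫ u^2·(1 - u)^2 du = u^3·(6·u^2 - 15·u + 10)/30, the numerator is ≈ 0.0261679 and the denominator is 1/30.
Evaluating gives P = 0.78504.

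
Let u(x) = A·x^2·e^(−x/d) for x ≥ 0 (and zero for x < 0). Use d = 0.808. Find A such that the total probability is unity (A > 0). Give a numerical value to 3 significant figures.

A ≈ 1.97

Normalization requires ∫|u|² dx = 1, integrated from 0 to ∞.
∫|u|² dx = A²·(3·d^5/4).
With d = 0.808: A² = 3.872 and A = 1.968.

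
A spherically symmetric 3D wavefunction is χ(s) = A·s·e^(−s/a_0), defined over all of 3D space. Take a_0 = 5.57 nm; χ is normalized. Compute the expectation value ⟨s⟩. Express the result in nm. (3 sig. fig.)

⟨s⟩ ≈ 13.9 nm

By definition ⟨s⟩ = ∫ s |χ(s)|² 4πs² ds.
Recall ∫₀^∞ s^m e^(−s/β) ds = m!·β^(m+1), evaluating both integrals, ⟨s⟩ = 5·a_0/2.
With a_0 = 5.57, ⟨s⟩ = 13.93.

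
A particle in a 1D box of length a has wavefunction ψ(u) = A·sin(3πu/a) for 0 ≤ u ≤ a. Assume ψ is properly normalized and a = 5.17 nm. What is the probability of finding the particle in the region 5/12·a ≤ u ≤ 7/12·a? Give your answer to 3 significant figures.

P ≈ 0.273

P = ∫_{5/12·a}^{7/12·a} |ψ(u)|² du.
The normalization integral ∫|ψ|²du over the whole domain equals a/2·A², and A² cancels in the ratio.
Let t = u/a; then A² and the length scale cancel, so P = ∫_{5/12}^{7/12} sin(3·π·t)^2 dt ÷ ∫_{0}^{1} sin(3·π·t)^2 dt.
Using ∫ sin(3·π·t)^2 dt = t/2 - sin(6·π·t)/(12·π), the numerator is 1/(6·π) + 1/12 and the denominator is 1/2.
Taking the ratio, P = (2 + π)/(6·π).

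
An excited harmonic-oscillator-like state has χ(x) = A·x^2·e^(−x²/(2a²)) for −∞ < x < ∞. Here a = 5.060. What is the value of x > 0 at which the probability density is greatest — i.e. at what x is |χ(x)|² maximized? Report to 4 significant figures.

The maximum of |χ(x)|² occurs where its derivative vanishes.
This gives x = √(2)·a.
With a = 5.060, the value of x > 0 at which the probability density is greatest is 7.1559.

x ≈ 7.156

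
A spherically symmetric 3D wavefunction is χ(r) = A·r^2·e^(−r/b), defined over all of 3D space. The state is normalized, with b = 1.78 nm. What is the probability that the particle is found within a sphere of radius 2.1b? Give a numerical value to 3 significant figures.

P ≈ 0.133

With dV = 4πr²dr, the probability is ∫|χ|² dV over r ≤ 2.1b.
Normalization gives A² = 1/(45·π·b^7/2).
Let u = r/b; then A², 4π and the length scale all cancel, so P = ∫_{0}^{2.1} u^6·e^(-2·u) du ÷ ∫_{0}^{∞} u^6·e^(-2·u) du.
Using ∫ u^6·e^(-2·u) du = -(4·u^6 + 12·u^5 + 30·u^4 + 60·u^3 + 90·u^2 + 90·u + 45)·e^(-2·u)/8, the numerator is ≈ 0.74552 and the denominator is 45/8.
Taking the ratio yields P = 0.1325.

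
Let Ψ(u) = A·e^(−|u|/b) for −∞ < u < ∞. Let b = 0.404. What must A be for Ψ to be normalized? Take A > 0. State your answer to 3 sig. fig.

We need A² ∫|f|² du = 1, taking the integral from −∞ to ∞.
With Ψ = A·e^(−|u|/b), the integral evaluates to A²·[b].
So A² = (b)^(−1).
Substituting b = 0.404 gives A² = 2.475, so A = 1.573.

A ≈ 1.57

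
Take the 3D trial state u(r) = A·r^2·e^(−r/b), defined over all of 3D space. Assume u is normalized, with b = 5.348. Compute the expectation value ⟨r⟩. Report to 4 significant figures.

⟨r⟩ ≈ 18.72

⟨r⟩ = ∫ r |u|² 4πr² dr over the full domain.
Since the A² factors cancel between numerator and denominator, ⟨r⟩ = 7·b/2.
Putting b = 5.348 gives 18.718.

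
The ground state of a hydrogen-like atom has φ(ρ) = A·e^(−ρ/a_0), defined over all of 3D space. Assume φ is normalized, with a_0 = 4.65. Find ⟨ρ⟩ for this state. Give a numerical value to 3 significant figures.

⟨ρ⟩ ≈ 6.98

⟨ρ⟩ = ∫ ρ |φ|² 4πρ² dρ over the full domain.
The ratio of the moment integral to the normalization integral gives ⟨ρ⟩ = 3·a_0/2.
With a_0 = 4.65, ⟨ρ⟩ = 6.975.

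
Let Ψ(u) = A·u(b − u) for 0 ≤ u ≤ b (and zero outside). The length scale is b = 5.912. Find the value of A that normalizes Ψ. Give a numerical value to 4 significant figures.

A ≈ 0.06445

Normalization requires ∫|Ψ|² du = 1, integrated from 0 to b.
Expanding the polynomial and integrating term by term, with Ψ = A·u(b − u), the integral evaluates to A²·[b^5/30].
So A² = (b^5/30)^(−1).
Plugging in b = 5.912 yields A = 0.064450.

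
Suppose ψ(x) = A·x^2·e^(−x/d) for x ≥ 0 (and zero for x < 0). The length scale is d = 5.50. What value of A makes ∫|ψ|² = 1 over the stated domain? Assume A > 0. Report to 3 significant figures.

A ≈ 0.0163

The normalization condition is ∫|ψ|² dx = 1 from 0 to ∞.
With ψ = A·x^2·e^(−x/d), the integral evaluates to A²·[3·d^5/4].
Hence A² = 1/[3·d^5/4].
Substituting d = 5.50 gives A² = 0.0002649, so A = 0.01628.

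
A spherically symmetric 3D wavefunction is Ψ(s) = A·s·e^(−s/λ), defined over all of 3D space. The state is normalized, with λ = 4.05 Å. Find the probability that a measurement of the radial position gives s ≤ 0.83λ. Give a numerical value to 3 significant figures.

P ≈ 0.0271

P = ∫ |Ψ|² 4πs² ds over s ≤ 0.83λ.
A² is fixed by ∫₀^∞ 4πs²|Ψ|² ds = 1, i.e. A² = (3·π·λ^5)^(−1).
In terms of u = s/λ (A², 4π and the length scale all cancel between numerator and denominator), P = [∫_{0}^{0.83} u^4·e^(-2·u) du] / [∫_{0}^{∞} u^4·e^(-2·u) du].
With ∫ u^4·e^(-2·u) du = -(u^4/2 + u^3 + 3·u^2/2 + 3·u/2 + 3/4)·e^(-2·u) + C, the region integral is ≈ 0.020355 and the full one is 3/4.
Taking the ratio yields P = 0.02714.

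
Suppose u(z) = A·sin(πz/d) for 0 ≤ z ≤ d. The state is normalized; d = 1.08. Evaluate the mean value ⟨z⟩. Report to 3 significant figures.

⟨z⟩ ≈ 0.540

The expectation value is the |u|²-weighted average of z: ∫ z|u|² dz.
Evaluating both integrals, ⟨z⟩ = d/2.
Putting d = 1.08 gives 0.5400.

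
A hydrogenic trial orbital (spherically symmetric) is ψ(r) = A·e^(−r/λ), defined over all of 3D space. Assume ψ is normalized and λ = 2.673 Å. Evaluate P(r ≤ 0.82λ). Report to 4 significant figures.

P ≈ 0.2270

With dV = 4πr²dr, the probability is ∫|ψ|² dV over r ≤ 0.82λ.
The full normalization integral is A²·[π·λ^3] = 1, fixing A².
Let u = r/λ; then A², 4π and the length scale all cancel, so P = ∫_{0}^{0.82} u^2·e^(-2·u) du ÷ ∫_{0}^{∞} u^2·e^(-2·u) du.
Using ∫ u^2·e^(-2·u) du = -(2·u^2 + 2·u + 1)·e^(-2·u)/4, the numerator is 1/4 - 4981·e^(-41/25)/5000 and the denominator is 1/4.
The region integral divided by the full integral gives P = 0.22703.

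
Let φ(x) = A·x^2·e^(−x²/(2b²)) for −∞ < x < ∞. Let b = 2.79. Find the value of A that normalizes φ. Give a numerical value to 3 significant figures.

A ≈ 0.0667

Require ∫ |φ|² dx = 1 over the whole domain.
With φ = A·x^2·e^(−x²/(2b²)), the integral evaluates to A²·[3·√(π)·b^5/4].
Substituting b = 2.79 gives A² = 0.004450, so A = 0.06671.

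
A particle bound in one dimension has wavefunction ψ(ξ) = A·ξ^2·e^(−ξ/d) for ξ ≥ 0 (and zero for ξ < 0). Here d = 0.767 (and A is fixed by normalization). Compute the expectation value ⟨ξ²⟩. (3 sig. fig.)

⟨ξ^2⟩ ≈ 4.41

By definition ⟨ξ²⟩ = ∫ ξ^2 |ψ(ξ)|² dξ.
Using ∫₀^∞ ξⁿ e^(−αξ) dξ = n!/αⁿ⁺¹, evaluating both integrals, ⟨ξ²⟩ = 15·d^2/2.
With d = 0.767, ⟨ξ^2⟩ = 4.412.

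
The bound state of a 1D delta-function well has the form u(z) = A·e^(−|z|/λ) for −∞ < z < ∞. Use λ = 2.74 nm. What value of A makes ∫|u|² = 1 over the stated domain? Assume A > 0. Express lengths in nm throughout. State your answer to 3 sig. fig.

A ≈ 0.604 nm^(-1/2)

Normalization requires ∫|u|² dz = 1, integrated from −∞ to ∞.
Carrying out the integral gives A² · λ.
With λ = 2.74: A² = 0.3650 and A = 0.6041.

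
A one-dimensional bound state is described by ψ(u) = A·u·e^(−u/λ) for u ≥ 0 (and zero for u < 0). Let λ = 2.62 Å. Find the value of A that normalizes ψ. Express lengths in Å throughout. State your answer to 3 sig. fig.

Normalization requires ∫|ψ|² du = 1, integrated from 0 to ∞.
Recall ∫₀^∞ u^m e^(−u/β) du = m!·β^(m+1), ∫|ψ|² du = A²·(λ^3/4).
So A² = (λ^3/4)^(−1).
Plugging in λ = 2.62 yields A = 0.4716.

A ≈ 0.472 Å^(-3/2)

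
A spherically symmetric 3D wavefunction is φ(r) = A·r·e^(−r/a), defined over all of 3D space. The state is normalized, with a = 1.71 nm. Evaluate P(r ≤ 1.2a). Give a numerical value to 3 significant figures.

Integrate the radial probability density 4πr²|φ|² over r ≤ 1.2a.
Normalization gives A² = 1/(3·π·a^5).
Substituting u = r/a, A², 4π and the length scale all cancel in the ratio: P = ∫_{0}^{1.2} u^4·e^(-2·u) du / ∫_{0}^{∞} u^4·e^(-2·u) du.
Using ∫ u^4·e^(-2·u) du = -(u^4/2 + u^3 + 3·u^2/2 + 3·u/2 + 3/4)·e^(-2·u), the numerator is ≈ 0.071901 and the denominator is 3/4.
The region integral divided by the full integral gives P = 0.09587.

P ≈ 0.0959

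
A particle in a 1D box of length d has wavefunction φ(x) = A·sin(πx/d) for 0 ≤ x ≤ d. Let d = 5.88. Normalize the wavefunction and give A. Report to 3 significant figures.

Require ∫ |φ|² dx = 1 over the whole domain.
With ∫₀^d sin²(nπx/d) dx = d/2, the integral (without the A² prefactor) comes out to d/2.
With d = 5.88: A² = 0.3401 and A = 0.5832.

A ≈ 0.583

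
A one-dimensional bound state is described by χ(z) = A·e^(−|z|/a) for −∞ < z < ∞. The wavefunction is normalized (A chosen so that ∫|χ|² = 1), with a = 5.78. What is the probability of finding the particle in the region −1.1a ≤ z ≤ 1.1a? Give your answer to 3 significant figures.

P = ∫_{−1.1a}^{1.1a} |χ(z)|² dz.
Since A² = 1/(a), this is the region integral divided by the full normalization integral.
Both integrals are even about z = 0, so only the z ≥ 0 halves are needed (the factors of 2 cancel). Let u = z/a; then A² and the length scale cancel, so P = ∫_{0}^{1.1} e^(-2·u) du ÷ ∫_{0}^{∞} e^(-2·u) du.
Using ∫ e^(-2·u) du = -e^(-2·u)/2, the numerator is 1/2 - e^(-11/5)/2 and the denominator is 1/2.
The result is P = 0.8892.

P ≈ 0.889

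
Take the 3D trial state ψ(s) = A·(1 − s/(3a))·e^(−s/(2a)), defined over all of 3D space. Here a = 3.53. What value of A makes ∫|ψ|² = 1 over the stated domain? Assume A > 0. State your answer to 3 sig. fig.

Normalization requires ∫|ψ|² 4πs² ds = 1, integrated from 0 to ∞.
In 3D with spherical symmetry the volume element is 4πs² ds.
Using ∫₀^∞ sⁿ e^(−αs) ds = n!/αⁿ⁺¹, ∫|ψ|² 4πs² ds = A²·(8·π·a^3/3).
Plugging in a = 3.53 yields A = 0.05209.

A ≈ 0.0521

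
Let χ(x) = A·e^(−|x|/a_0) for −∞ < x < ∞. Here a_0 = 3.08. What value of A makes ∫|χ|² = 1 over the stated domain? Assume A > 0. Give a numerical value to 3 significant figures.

We need A² ∫|f|² dx = 1, taking the integral from −∞ to ∞.
The integral (without the A² prefactor) comes out to a_0.
Hence A² = 1/[a_0].
Plugging in a_0 = 3.08 yields A = 0.5698.

A ≈ 0.570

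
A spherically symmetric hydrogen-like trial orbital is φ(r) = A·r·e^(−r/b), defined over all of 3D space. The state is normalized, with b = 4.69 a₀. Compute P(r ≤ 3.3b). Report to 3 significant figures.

With dV = 4πr²dr, the probability is ∫|φ|² dV over r ≤ 3.3b.
A² is fixed by ∫₀^∞ 4πr²|φ|² dr = 1, i.e. A² = (3·π·b^5)^(−1).
Let u = r/b; then A², 4π and the length scale all cancel, so P = ∫_{0}^{3.3} u^4·e^(-2·u) du ÷ ∫_{0}^{∞} u^4·e^(-2·u) du.
Using ∫ u^4·e^(-2·u) du = -(u^4/2 + u^3 + 3·u^2/2 + 3·u/2 + 3/4)·e^(-2·u), the numerator is ≈ 0.59047 and the denominator is 3/4.
The region integral divided by the full integral gives P = 0.7873.

P ≈ 0.787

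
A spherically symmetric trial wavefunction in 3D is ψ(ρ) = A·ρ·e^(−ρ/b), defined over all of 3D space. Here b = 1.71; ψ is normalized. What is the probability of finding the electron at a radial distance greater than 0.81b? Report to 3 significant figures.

Integrate the radial probability density 4πρ²|ψ|² over ρ > 0.81b.
A² is fixed by ∫₀^∞ 4πρ²|ψ|² dρ = 1, i.e. A² = (3·π·b^5)^(−1).
Substituting u = ρ/b, A², 4π and the length scale all cancel in the ratio: P = ∫_{0.81}^{∞} u^4·e^(-2·u) du / ∫_{0}^{∞} u^4·e^(-2·u) du.
With ∫ u^4·e^(-2·u) du = -(u^4/2 + u^3 + 3·u^2/2 + 3·u/2 + 3/4)·e^(-2·u) + C, the region integral is ≈ 0.73140 and the full one is 3/4.
Taking the ratio yields P = 0.9752.

P ≈ 0.975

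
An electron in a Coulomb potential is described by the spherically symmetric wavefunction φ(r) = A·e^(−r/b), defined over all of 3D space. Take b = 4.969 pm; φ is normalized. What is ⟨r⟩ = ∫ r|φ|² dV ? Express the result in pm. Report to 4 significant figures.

⟨r⟩ = ∫ r |φ|² 4πr² dr over the full domain.
Recall ∫₀^∞ r^m e^(−r/β) dr = m!·β^(m+1), the ratio of the moment integral to the normalization integral gives ⟨r⟩ = 3·b/2.
With b = 4.969, ⟨r⟩ = 7.4535.

⟨r⟩ ≈ 7.454 pm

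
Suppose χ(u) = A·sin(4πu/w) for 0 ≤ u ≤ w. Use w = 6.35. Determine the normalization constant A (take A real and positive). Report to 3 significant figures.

A ≈ 0.561

We need A² ∫|f|² du = 1, taking the integral from 0 to w.
Using sin²θ = (1 − cos 2θ)/2, the integral (without the A² prefactor) comes out to w/2.
Setting this equal to 1 gives A² = 1/(w/2).
Substituting w = 6.35 gives A² = 0.3150, so A = 0.5612.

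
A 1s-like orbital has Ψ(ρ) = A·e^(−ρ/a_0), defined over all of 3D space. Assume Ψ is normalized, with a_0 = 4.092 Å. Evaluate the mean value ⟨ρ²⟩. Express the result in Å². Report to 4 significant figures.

The expectation value is the |Ψ|²-weighted average of ρ^2: ∫ ρ^2|Ψ|² 4πρ² dρ.
Since the A² factors cancel between numerator and denominator, ⟨ρ²⟩ = 3·a_0^2.
With a_0 = 4.092, ⟨ρ^2⟩ = 50.233.

⟨ρ^2⟩ ≈ 50.23 Å^2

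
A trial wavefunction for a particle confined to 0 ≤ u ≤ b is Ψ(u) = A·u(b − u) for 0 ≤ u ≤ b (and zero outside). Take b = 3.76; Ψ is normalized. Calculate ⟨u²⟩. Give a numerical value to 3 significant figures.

⟨u^2⟩ ≈ 4.04

The expectation value is the |Ψ|²-weighted average of u^2: ∫ u^2|Ψ|² du.
Expanding the polynomial and integrating term by term, evaluating both integrals, ⟨u²⟩ = 2·b^2/7.
With b = 3.76, ⟨u^2⟩ = 4.039.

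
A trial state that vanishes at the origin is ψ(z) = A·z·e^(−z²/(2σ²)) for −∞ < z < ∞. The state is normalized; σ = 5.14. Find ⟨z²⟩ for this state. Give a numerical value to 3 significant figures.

⟨z^2⟩ ≈ 39.6

The expectation value is the |ψ|²-weighted average of z^2: ∫ z^2|ψ|² dz.
Using the Gaussian integral ∫_{−∞}^{∞} e^(−αz²) dz = √(π/α), since the A² factors cancel between numerator and denominator, ⟨z²⟩ = 3·σ^2/2.
With σ = 5.14, ⟨z^2⟩ = 39.63.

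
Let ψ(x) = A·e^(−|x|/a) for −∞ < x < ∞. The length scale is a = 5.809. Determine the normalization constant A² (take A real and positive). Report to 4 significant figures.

Normalization requires ∫|ψ|² dx = 1, integrated from −∞ to ∞.
The integral (without the A² prefactor) comes out to a.
Plugging in a = 5.809 yields A = 0.41491.

A^2 ≈ 0.1721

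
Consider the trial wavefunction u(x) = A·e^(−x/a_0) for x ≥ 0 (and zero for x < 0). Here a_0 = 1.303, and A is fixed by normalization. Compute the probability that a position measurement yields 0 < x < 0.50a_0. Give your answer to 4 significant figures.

P ≈ 0.6321

P = ∫_{0}^{0.50a_0} |u(x)|² dx.
Since A² = 1/(a_0/2), this is the region integral divided by the full normalization integral.
Substituting t = x/a_0, A² and the length scale cancel in the ratio: P = ∫_{0}^{0.50} e^(-2·t) dt / ∫_{0}^{∞} e^(-2·t) dt.
An antiderivative of e^(-2·t) is -e^(-2·t)/2; evaluating from 0 to 0.50 gives 1/2 - e^(-1)/2, while the full integral is 1/2.
This works out to P = 0.63212.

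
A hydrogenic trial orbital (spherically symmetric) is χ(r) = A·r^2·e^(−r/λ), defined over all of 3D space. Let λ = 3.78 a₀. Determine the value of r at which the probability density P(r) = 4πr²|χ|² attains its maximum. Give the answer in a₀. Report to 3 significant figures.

Set d/dr [P(r) = 4πr²|χ|²] = 0 and solve for r > 0.
This gives r = 3·λ.
With λ = 3.78, the most probable radial distance is 11.34 a₀.

r ≈ 11.3 a₀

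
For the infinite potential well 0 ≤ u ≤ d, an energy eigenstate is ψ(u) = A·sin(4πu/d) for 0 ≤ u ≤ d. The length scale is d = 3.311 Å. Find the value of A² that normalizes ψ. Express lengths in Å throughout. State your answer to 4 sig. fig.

Normalization requires ∫|ψ|² du = 1, integrated from 0 to d.
Using sin²θ = (1 − cos 2θ)/2, carrying out the integral gives A² · d/2.
Hence A² = 1/[d/2].
Plugging in d = 3.311 yields A = 0.77720.

A^2 ≈ 0.6040 Å^(-1)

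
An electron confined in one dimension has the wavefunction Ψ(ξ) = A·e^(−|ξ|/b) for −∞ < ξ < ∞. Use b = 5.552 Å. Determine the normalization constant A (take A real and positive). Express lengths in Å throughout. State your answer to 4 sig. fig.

A ≈ 0.4244 Å^(-1/2)

Normalization requires ∫|Ψ|² dξ = 1, integrated from −∞ to ∞.
Carrying out the integral gives A² · b.
Plugging in b = 5.552 yields A = 0.42440.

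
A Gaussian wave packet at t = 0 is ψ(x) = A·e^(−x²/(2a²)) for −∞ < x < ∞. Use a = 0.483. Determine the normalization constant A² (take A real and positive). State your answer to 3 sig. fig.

A^2 ≈ 1.17

The normalization condition is ∫|ψ|² dx = 1 from −∞ to ∞.
With ∫_{−∞}^{∞} x^(2m) e^(−αx²) dx = (2m−1)!!·√π / (2^m α^(m+1/2)), carrying out the integral gives A² · √(π)·a.
So A² = (√(π)·a)^(−1).
Plugging in a = 0.483 yields A = 1.081.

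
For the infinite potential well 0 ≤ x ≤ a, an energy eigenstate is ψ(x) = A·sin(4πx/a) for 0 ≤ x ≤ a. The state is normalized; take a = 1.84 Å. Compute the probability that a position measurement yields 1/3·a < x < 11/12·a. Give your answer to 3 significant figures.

The probability is P = ∫ |ψ|² dx over [1/3·a, 11/12·a].
Since A² = 1/(a/2), this is the region integral divided by the full normalization integral.
In terms of u = x/a (A² and the length scale cancel between numerator and denominator), P = [∫_{1/3}^{11/12} sin(4·π·u)^2 du] / [∫_{0}^{1} sin(4·π·u)^2 du].
An antiderivative of sin(4·π·u)^2 is u/2 - sin(4·π·u)·cos(4·π·u)/(8·π); evaluating from 1/3 to 11/12 gives √(3)/(16·π) + 7/24, while the full integral is 1/2.
Taking the ratio, P = √(3)/(8·π) + 7/12.

P ≈ 0.652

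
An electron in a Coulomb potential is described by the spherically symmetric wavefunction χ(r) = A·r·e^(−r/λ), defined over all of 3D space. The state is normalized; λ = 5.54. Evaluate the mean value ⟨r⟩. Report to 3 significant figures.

⟨r⟩ = ∫ r |χ|² 4πr² dr over the full domain.
Recall ∫₀^∞ r^m e^(−r/β) dr = m!·β^(m+1), since the A² factors cancel between numerator and denominator, ⟨r⟩ = 5·λ/2.
Putting λ = 5.54 gives 13.85.

⟨r⟩ ≈ 13.9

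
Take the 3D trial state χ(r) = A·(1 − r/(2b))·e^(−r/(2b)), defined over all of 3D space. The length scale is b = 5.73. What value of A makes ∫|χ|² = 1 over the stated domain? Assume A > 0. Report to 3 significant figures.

A ≈ 0.0145

We need A² ∫|f|² 4πr² dr = 1, taking the integral from 0 to ∞.
In 3D with spherical symmetry the volume element is 4πr² dr.
Recall ∫₀^∞ r^m e^(−r/β) dr = m!·β^(m+1), the integral (without the A² prefactor) comes out to 8·π·b^3.
So A² = (8·π·b^3)^(−1).
With b = 5.73: A² = 0.0002115 and A = 0.01454.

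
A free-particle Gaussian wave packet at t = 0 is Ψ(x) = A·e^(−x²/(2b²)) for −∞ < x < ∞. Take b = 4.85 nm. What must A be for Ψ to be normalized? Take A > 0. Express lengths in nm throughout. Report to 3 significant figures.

Normalization requires ∫|Ψ|² dx = 1, integrated from −∞ to ∞.
The integral (without the A² prefactor) comes out to √(π)·b.
So A² = (√(π)·b)^(−1).
Substituting b = 4.85 gives A² = 0.1163, so A = 0.3411.

A ≈ 0.341 nm^(-1/2)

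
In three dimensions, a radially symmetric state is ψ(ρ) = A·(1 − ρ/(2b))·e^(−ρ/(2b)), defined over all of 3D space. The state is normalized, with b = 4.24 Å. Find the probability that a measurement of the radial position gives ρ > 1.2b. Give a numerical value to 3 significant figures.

P ≈ 0.958

With dV = 4πρ²dρ, the probability is ∫|ψ|² dV over ρ > 1.2b.
Normalization gives A² = 1/(8·π·b^3).
Substituting u = ρ/b, A², 4π and the length scale all cancel in the ratio: P = ∫_{1.2}^{∞} u^2·(1 - u/2)^2·e^(-u) du / ∫_{0}^{∞} u^2·(1 - u/2)^2·e^(-u) du.
With ∫ u^2·(1 - u/2)^2·e^(-u) du = -(u^4/4 + u^2 + 2·u + 2)·e^(-u) + C, the region integral is 3974·e^(-6/5)/625 and the full one is 2.
The region integral divided by the full integral gives P = 0.9576.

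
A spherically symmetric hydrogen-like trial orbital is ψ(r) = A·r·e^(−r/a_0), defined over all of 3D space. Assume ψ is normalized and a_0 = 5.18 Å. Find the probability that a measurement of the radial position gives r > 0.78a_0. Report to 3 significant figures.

P ≈ 0.978

P = ∫ |ψ|² 4πr² dr over r > 0.78a_0.
The full normalization integral is A²·[3·π·a_0^5] = 1, fixing A².
In terms of u = r/a_0 (A², 4π and the length scale all cancel between numerator and denominator), P = [∫_{0.78}^{∞} u^4·e^(-2·u) du] / [∫_{0}^{∞} u^4·e^(-2·u) du].
Using ∫ u^4·e^(-2·u) du = -(u^4/2 + u^3 + 3·u^2/2 + 3·u/2 + 3/4)·e^(-2·u), the numerator is ≈ 0.73384 and the denominator is 3/4.
Taking the ratio yields P = 0.9785.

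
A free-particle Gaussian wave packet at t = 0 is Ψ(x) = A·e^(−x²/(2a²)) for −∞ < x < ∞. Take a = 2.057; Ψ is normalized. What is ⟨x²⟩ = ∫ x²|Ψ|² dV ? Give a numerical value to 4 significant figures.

⟨x^2⟩ ≈ 2.116

The expectation value is the |Ψ|²-weighted average of x^2: ∫ x^2|Ψ|² dx.
With ∫_{−∞}^{∞} x^(2m) e^(−αx²) dx = (2m−1)!!·√π / (2^m α^(m+1/2)), the ratio of the moment integral to the normalization integral gives ⟨x²⟩ = a^2/2.
Putting a = 2.057 gives 2.1156.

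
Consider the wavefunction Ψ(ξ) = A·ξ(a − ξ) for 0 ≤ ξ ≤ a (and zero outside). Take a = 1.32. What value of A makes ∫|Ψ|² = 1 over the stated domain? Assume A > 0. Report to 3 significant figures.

Require ∫ |Ψ|² dξ = 1 over the whole domain.
Expanding the polynomial and integrating term by term, ∫|Ψ|² dξ = A²·(a^5/30).
So A² = (a^5/30)^(−1).
Substituting a = 1.32 gives A² = 7.486, so A = 2.736.

A ≈ 2.74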